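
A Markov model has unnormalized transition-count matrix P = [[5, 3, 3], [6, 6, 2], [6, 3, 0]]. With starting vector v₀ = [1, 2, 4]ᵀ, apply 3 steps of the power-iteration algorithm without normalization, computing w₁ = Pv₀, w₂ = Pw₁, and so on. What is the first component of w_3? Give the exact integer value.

w1 = Pv₀ = (5·1 + 3·2 + 3·4; 6·1 + 6·2 + 2·4; 6·1 + 3·2 + 0·4) = (23, 26, 12)
w2 = Pw1 = (5·23 + 3·26 + 3·12; 6·23 + 6·26 + 2·12; 6·23 + 3·26 + 0·12) = (229, 318, 216)
w3 = Pw2 = (2747, 3714, 2328)
The requested component of w3 is 2747.

2747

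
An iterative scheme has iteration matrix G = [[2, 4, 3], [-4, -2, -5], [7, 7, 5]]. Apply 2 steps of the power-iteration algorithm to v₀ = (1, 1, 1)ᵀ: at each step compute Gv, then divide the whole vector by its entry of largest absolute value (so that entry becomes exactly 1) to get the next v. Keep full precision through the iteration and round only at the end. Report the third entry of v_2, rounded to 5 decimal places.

-0.74312

Gv0 = (9.000000, -11.000000, 19.000000); divide by 19.000000 → v1 = (0.473684, -0.578947, 1.000000)
Gv1 = (1.631579, -5.736842, 4.263158); divide by -5.736842 → v2 = (-0.284404, 1.000000, -0.743119)
Requested entry of v2: 81/-109 = -0.74312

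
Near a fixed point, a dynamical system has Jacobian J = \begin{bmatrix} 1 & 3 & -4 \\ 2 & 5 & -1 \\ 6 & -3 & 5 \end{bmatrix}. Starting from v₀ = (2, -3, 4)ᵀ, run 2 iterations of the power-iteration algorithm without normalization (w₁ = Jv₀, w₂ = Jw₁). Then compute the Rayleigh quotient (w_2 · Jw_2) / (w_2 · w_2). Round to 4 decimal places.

w1 = Jv₀ = (1·2 + 3·(-3) + (-4)·4; 2·2 + 5·(-3) + (-1)·4; 6·2 + (-3)·(-3) + 5·4) = (-23, -15, 41)
w2 = Jw1 = (1·(-23) + 3·(-15) + (-4)·41; 2·(-23) + 5·(-15) + (-1)·41; 6·(-23) + (-3)·(-15) + 5·41) = (-232, -162, 112)
Jw2 = (-1166, -1386, -346)
w2·Jw2 = (-232)·(-1166) + (-162)·(-1386) + 112·(-346) = 456292; w2·w2 = (-232)·(-232) + (-162)·(-162) + 112·112 = 92612
λ ≈ 456292/92612 = 4.9269

λ ≈ 4.9269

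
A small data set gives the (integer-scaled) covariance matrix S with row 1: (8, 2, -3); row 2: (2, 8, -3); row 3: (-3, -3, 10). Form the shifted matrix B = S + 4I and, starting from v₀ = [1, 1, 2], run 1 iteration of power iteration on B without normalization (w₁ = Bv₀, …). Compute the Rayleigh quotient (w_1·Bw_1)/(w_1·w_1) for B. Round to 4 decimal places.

10.5490

B = S + 4I has rows (12, 2, -3); (2, 12, -3); (-3, -3, 14)
w1 = Bv₀ = (12·1 + 2·1 + (-3)·2; 2·1 + 12·1 + (-3)·2; (-3)·1 + (-3)·1 + 14·2) = (8, 8, 22)
Bw1 = (46, 46, 260)
w1·Bw1 = 6456; w1·w1 = 612; μ ≈ 6456/612 = 10.5490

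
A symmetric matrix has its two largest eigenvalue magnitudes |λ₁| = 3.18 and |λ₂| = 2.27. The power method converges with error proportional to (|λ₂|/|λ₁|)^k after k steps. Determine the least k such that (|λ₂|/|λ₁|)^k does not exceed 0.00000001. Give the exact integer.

|λ₂/λ₁| = 2.27/3.18 = 0.71384
Need k ≥ ln(0.00000001) / ln(0.71384) = -18.4207 / -0.3371 ≈ 54.644
Smallest integer k satisfying the bound: 55

55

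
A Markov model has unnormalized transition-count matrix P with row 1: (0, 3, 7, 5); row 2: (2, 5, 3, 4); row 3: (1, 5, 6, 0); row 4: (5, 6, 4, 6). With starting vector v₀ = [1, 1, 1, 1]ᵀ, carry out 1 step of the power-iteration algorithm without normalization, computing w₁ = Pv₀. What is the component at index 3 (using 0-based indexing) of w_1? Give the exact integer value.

21

w1 = Pv₀ = (0·1 + 3·1 + 7·1 + 5·1; 2·1 + 5·1 + 3·1 + 4·1; 1·1 + 5·1 + 6·1 + 0·1; 5·1 + 6·1 + 4·1 + 6·1) = (15, 14, 12, 21)
The requested component of w1 is 21.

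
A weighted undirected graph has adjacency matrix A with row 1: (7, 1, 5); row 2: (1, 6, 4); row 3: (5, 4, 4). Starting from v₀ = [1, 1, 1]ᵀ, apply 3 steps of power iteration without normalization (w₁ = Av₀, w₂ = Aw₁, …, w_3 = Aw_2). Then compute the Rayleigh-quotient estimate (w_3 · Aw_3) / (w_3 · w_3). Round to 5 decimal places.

12.44783

w1 = Av₀ = (7·1 + 1·1 + 5·1; 1·1 + 6·1 + 4·1; 5·1 + 4·1 + 4·1) = (13, 11, 13)
w2 = Aw1 = (7·13 + 1·11 + 5·13; 1·13 + 6·11 + 4·13; 5·13 + 4·11 + 4·13) = (167, 131, 161)
w3 = Aw2 = (2105, 1597, 2003)
Aw3 = (26347, 19699, 24925)
w3·Aw3 = 2105·26347 + 1597·19699 + 2003·24925 = 136844513; w3·w3 = 2105·2105 + 1597·1597 + 2003·2003 = 10993443
λ ≈ 136844513/10993443 = 12.44783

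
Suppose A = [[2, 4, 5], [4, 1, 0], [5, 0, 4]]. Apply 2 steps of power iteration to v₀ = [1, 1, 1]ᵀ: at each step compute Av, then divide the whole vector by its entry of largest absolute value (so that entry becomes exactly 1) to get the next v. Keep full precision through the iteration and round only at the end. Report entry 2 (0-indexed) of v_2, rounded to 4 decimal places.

1.0000

Av0 = (11.00000, 5.00000, 9.00000); divide by 11.00000 → v1 = (1.00000, 0.45455, 0.81818)
Av1 = (7.90909, 4.45455, 8.27273); divide by 8.27273 → v2 = (0.95604, 0.53846, 1.00000)
Requested entry of v2: 91/91 = 1.0000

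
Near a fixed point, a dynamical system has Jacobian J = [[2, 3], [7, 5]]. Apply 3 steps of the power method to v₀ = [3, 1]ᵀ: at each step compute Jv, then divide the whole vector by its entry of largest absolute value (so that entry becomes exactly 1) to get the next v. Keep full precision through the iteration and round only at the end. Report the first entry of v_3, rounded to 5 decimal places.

0.47098

Jv0 = (9.000000, 26.000000); divide by 26.000000 → v1 = (0.346154, 1.000000)
Jv1 = (3.692308, 7.423077); divide by 7.423077 → v2 = (0.497409, 1.000000)
Jv2 = (3.994819, 8.481865); divide by 8.481865 → v3 = (0.470984, 1.000000)
Requested entry of v3: 771/1637 = 0.47098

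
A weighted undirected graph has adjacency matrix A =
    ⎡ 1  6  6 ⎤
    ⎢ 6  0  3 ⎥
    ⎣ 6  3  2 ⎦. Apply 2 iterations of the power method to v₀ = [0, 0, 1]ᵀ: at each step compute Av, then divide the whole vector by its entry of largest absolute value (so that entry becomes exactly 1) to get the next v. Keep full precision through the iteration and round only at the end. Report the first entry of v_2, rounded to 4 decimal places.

0.7347

Av0 = (6.00000, 3.00000, 2.00000); divide by 6.00000 → v1 = (1.00000, 0.50000, 0.33333)
Av1 = (6.00000, 7.00000, 8.16667); divide by 8.16667 → v2 = (0.73469, 0.85714, 1.00000)
Requested entry of v2: 36/49 = 0.7347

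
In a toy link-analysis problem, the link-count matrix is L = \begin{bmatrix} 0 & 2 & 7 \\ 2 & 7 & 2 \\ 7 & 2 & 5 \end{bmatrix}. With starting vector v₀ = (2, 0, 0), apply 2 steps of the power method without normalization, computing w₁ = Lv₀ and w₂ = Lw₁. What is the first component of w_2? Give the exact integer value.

w1 = Lv₀ = (0·2 + 2·0 + 7·0; 2·2 + 7·0 + 2·0; 7·2 + 2·0 + 5·0) = (0, 4, 14)
w2 = Lw1 = (0·0 + 2·4 + 7·14; 2·0 + 7·4 + 2·14; 7·0 + 2·4 + 5·14) = (106, 56, 78)
The requested component of w2 is 106.

106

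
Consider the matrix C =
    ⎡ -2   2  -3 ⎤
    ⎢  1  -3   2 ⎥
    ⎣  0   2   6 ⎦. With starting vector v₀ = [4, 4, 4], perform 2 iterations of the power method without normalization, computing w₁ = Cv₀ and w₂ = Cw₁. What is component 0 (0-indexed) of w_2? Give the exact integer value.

-72

w1 = Cv₀ = ((-2)·4 + 2·4 + (-3)·4; 1·4 + (-3)·4 + 2·4; 0·4 + 2·4 + 6·4) = (-12, 0, 32)
w2 = Cw1 = ((-2)·(-12) + 2·0 + (-3)·32; 1·(-12) + (-3)·0 + 2·32; 0·(-12) + 2·0 + 6·32) = (-72, 52, 192)
The requested component of w2 is -72.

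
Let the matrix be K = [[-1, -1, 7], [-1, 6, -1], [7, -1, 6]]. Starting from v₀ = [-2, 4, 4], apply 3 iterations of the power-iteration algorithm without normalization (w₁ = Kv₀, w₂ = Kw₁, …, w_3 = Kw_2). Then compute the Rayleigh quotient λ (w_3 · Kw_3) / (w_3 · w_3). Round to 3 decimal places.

7.802

w1 = Kv₀ = (26, 22, 6)
w2 = Kw1 = (-6, 100, 196)
w3 = Kw2 = (1278, 410, 1034)
Kw3 = (5550, 148, 14740)
w3·Kw3 = 1278·5550 + 410·148 + 1034·14740 = 22394740; w3·w3 = 1278·1278 + 410·410 + 1034·1034 = 2870540
λ ≈ 22394740/2870540 = 7.802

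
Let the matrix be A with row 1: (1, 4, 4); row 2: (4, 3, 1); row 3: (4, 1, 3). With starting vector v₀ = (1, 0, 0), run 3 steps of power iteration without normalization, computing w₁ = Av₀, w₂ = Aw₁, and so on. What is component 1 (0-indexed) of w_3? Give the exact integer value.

w1 = Av₀ = (1, 4, 4)
w2 = Aw1 = (33, 20, 20)
w3 = Aw2 = (193, 212, 212)
The requested component of w3 is 212.

212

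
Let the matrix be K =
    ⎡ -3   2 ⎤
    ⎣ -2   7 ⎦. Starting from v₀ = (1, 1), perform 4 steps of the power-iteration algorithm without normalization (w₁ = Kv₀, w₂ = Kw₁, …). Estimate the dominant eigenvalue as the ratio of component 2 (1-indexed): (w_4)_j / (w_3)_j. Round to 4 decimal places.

6.6996

w1 = Kv₀ = (-1, 5)
w2 = Kw1 = (13, 37)
w3 = Kw2 = (35, 233)
w4 = Kw3 = (361, 1561)
Ratio at component: 1561 / 233 = 6.6996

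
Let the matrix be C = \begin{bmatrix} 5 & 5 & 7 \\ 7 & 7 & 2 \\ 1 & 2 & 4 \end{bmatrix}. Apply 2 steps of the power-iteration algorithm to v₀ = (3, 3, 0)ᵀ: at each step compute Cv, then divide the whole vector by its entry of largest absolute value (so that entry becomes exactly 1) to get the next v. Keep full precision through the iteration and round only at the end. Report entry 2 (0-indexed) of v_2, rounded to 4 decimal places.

Cv0 = (30.00000, 42.00000, 9.00000); divide by 42.00000 → v1 = (0.71429, 1.00000, 0.21429)
Cv1 = (10.07143, 12.42857, 3.57143); divide by 12.42857 → v2 = (0.81034, 1.00000, 0.28736)
Requested entry of v2: 150/522 = 0.2874

0.2874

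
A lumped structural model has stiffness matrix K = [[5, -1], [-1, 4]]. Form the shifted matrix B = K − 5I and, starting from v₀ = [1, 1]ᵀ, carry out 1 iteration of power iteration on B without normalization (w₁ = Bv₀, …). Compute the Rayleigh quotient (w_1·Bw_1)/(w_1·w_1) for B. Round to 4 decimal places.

μ ≈ -1.6000

B = K − 5I has rows (0, -1); (-1, -1)
w1 = Bv₀ = (0·1 + (-1)·1; (-1)·1 + (-1)·1) = (-1, -2)
Bw1 = (2, 3)
w1·Bw1 = -8; w1·w1 = 5; μ ≈ -8/5 = -1.6000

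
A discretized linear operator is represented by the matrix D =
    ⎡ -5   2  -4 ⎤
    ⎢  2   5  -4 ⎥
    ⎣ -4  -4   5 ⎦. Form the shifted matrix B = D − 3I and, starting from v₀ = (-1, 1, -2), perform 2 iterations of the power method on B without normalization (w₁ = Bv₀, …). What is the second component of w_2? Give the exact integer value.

B = D − 3I has rows (-8, 2, -4); (2, 2, -4); (-4, -4, 2)
w1 = Bv₀ = (18, 8, -4)
w2 = Bw1 = (-112, 68, -112)
Requested component of w2: 68

68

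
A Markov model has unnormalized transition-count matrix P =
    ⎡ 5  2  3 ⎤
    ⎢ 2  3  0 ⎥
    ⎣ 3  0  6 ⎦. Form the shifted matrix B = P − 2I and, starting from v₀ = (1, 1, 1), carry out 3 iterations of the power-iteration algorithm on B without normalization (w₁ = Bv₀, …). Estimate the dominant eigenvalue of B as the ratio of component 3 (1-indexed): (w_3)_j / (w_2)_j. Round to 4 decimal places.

B = P − 2I has rows (3, 2, 3); (2, 1, 0); (3, 0, 4)
w1 = Bv₀ = (8, 3, 7)
w2 = Bw1 = (51, 19, 52)
w3 = Bw2 = (347, 121, 361)
Ratio: 361/52 = 6.9423

6.9423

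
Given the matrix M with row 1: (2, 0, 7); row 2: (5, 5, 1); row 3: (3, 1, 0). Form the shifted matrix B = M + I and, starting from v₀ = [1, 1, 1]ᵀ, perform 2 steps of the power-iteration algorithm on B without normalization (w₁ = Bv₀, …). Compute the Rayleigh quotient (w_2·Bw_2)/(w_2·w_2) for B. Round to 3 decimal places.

μ ≈ 8.661

B = M + I has rows (3, 0, 7); (5, 6, 1); (3, 1, 1)
w1 = Bv₀ = (10, 12, 5)
w2 = Bw1 = (65, 127, 47)
Bw2 = (524, 1134, 369)
w2·Bw2 = 195421; w2·w2 = 22563; μ ≈ 195421/22563 = 8.661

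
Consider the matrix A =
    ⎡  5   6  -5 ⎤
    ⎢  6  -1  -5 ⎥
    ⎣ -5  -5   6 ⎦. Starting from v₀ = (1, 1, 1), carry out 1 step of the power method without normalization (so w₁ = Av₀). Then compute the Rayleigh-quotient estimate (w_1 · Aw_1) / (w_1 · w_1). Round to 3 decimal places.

w1 = Av₀ = (6, 0, -4)
Aw1 = (50, 56, -54)
w1·Aw1 = 6·50 + 0·56 + (-4)·(-54) = 516; w1·w1 = 6·6 + 0·0 + (-4)·(-4) = 52
λ ≈ 516/52 = 9.923

λ ≈ 9.923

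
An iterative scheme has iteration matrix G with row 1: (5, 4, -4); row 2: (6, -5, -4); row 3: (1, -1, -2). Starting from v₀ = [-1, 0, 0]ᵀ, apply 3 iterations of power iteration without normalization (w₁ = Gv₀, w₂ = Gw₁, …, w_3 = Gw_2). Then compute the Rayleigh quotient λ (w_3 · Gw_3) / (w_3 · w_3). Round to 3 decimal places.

λ ≈ 2.307

w1 = Gv₀ = (5·(-1) + 4·0 + (-4)·0; 6·(-1) + (-5)·0 + (-4)·0; 1·(-1) + (-1)·0 + (-2)·0) = (-5, -6, -1)
w2 = Gw1 = (5·(-5) + 4·(-6) + (-4)·(-1); 6·(-5) + (-5)·(-6) + (-4)·(-1); 1·(-5) + (-1)·(-6) + (-2)·(-1)) = (-45, 4, 3)
w3 = Gw2 = (-221, -302, -55)
Gw3 = (-2093, 404, 191)
w3·Gw3 = (-221)·(-2093) + (-302)·404 + (-55)·191 = 330040; w3·w3 = (-221)·(-221) + (-302)·(-302) + (-55)·(-55) = 143070
λ ≈ 330040/143070 = 2.307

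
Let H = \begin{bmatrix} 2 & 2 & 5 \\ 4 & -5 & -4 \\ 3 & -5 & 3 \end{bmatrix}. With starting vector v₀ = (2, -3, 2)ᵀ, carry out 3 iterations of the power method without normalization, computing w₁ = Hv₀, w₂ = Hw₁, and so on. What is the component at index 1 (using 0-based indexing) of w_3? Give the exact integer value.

1359

w1 = Hv₀ = (8, 15, 27)
w2 = Hw1 = (181, -151, 30)
w3 = Hw2 = (210, 1359, 1388)
The requested component of w3 is 1359.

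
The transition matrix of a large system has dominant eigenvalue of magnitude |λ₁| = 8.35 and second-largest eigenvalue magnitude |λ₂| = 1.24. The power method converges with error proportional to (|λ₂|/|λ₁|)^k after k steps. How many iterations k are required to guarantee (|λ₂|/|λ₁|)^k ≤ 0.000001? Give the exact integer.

8

|λ₂/λ₁| = 1.24/8.35 = 0.14850
Need k ≥ ln(0.000001) / ln(0.14850) = -13.8155 / -1.9072 ≈ 7.244
Smallest integer k satisfying the bound: 8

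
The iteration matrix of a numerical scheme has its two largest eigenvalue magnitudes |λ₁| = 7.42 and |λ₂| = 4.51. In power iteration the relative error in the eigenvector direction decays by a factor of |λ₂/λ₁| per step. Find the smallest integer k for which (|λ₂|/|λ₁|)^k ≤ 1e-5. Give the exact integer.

|λ₂/λ₁| = 4.51/7.42 = 0.60782
Need k ≥ ln(1e-5) / ln(0.60782) = -11.5129 / -0.4979 ≈ 23.124
Smallest integer k satisfying the bound: 24

24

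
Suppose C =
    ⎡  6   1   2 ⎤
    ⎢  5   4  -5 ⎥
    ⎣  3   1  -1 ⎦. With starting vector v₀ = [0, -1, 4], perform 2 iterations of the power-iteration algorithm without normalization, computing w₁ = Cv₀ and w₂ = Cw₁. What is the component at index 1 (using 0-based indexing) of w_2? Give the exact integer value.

-36

w1 = Cv₀ = (6·0 + 1·(-1) + 2·4; 5·0 + 4·(-1) + (-5)·4; 3·0 + 1·(-1) + (-1)·4) = (7, -24, -5)
w2 = Cw1 = (6·7 + 1·(-24) + 2·(-5); 5·7 + 4·(-24) + (-5)·(-5); 3·7 + 1·(-24) + (-1)·(-5)) = (8, -36, 2)
The requested component of w2 is -36.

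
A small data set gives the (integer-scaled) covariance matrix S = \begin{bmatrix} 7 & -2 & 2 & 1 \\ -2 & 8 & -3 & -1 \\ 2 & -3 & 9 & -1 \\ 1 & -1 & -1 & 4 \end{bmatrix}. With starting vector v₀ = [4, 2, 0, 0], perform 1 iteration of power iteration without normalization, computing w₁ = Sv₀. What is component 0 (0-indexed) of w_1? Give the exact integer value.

w1 = Sv₀ = (24, 8, 2, 2)
The requested component of w1 is 24.

24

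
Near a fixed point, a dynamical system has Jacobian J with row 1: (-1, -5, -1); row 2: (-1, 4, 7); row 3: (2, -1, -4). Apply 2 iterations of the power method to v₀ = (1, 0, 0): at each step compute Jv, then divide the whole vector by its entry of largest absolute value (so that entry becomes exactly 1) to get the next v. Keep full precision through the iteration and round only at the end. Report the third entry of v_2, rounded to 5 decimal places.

Jv0 = (-1.000000, -1.000000, 2.000000); divide by 2.000000 → v1 = (-0.500000, -0.500000, 1.000000)
Jv1 = (2.000000, 5.500000, -4.500000); divide by 5.500000 → v2 = (0.363636, 1.000000, -0.818182)
Requested entry of v2: -9/11 = -0.81818

-0.81818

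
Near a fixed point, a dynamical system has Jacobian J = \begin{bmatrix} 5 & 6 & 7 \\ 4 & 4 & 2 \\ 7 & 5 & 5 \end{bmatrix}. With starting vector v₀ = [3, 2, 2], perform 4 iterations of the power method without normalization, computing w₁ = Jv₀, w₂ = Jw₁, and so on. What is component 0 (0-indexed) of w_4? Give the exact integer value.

142950

w1 = Jv₀ = (5·3 + 6·2 + 7·2; 4·3 + 4·2 + 2·2; 7·3 + 5·2 + 5·2) = (41, 24, 41)
w2 = Jw1 = (5·41 + 6·24 + 7·41; 4·41 + 4·24 + 2·41; 7·41 + 5·24 + 5·41) = (636, 342, 612)
w3 = Jw2 = (9516, 5136, 9222)
w4 = Jw3 = (142950, 77052, 138402)
The requested component of w4 is 142950.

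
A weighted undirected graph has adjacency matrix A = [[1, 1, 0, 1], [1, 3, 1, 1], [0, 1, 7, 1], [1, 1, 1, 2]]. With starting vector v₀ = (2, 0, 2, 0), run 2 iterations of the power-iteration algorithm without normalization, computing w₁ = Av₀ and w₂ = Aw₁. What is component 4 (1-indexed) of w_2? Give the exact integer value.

28

w1 = Av₀ = (1·2 + 1·0 + 0·2 + 1·0; 1·2 + 3·0 + 1·2 + 1·0; 0·2 + 1·0 + 7·2 + 1·0; 1·2 + 1·0 + 1·2 + 2·0) = (2, 4, 14, 4)
w2 = Aw1 = (1·2 + 1·4 + 0·14 + 1·4; 1·2 + 3·4 + 1·14 + 1·4; 0·2 + 1·4 + 7·14 + 1·4; 1·2 + 1·4 + 1·14 + 2·4) = (10, 32, 106, 28)
The requested component of w2 is 28.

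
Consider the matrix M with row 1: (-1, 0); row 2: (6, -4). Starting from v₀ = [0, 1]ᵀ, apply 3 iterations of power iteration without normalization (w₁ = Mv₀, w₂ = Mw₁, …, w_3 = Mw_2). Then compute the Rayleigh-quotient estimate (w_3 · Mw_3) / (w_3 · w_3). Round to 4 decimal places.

-4.0000

w1 = Mv₀ = ((-1)·0 + 0·1; 6·0 + (-4)·1) = (0, -4)
w2 = Mw1 = ((-1)·0 + 0·(-4); 6·0 + (-4)·(-4)) = (0, 16)
w3 = Mw2 = (0, -64)
Mw3 = (0, 256)
w3·Mw3 = 0·0 + (-64)·256 = -16384; w3·w3 = 0·0 + (-64)·(-64) = 4096
λ ≈ -16384/4096 = -4.0000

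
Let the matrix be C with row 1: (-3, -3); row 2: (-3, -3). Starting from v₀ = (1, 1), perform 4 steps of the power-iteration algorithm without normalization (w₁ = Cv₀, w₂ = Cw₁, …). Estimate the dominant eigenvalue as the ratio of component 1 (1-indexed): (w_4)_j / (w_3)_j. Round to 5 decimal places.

-6.00000

w1 = Cv₀ = ((-3)·1 + (-3)·1; (-3)·1 + (-3)·1) = (-6, -6)
w2 = Cw1 = ((-3)·(-6) + (-3)·(-6); (-3)·(-6) + (-3)·(-6)) = (36, 36)
w3 = Cw2 = (-216, -216)
w4 = Cw3 = (1296, 1296)
Ratio at component: 1296 / -216 = -6.00000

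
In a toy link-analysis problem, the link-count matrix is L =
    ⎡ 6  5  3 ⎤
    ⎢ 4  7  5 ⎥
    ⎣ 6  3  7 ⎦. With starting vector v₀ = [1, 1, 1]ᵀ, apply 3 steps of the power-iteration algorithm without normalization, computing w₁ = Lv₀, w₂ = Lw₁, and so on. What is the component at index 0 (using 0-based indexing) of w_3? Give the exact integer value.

3244

w1 = Lv₀ = (6·1 + 5·1 + 3·1; 4·1 + 7·1 + 5·1; 6·1 + 3·1 + 7·1) = (14, 16, 16)
w2 = Lw1 = (6·14 + 5·16 + 3·16; 4·14 + 7·16 + 5·16; 6·14 + 3·16 + 7·16) = (212, 248, 244)
w3 = Lw2 = (3244, 3804, 3724)
The requested component of w3 is 3244.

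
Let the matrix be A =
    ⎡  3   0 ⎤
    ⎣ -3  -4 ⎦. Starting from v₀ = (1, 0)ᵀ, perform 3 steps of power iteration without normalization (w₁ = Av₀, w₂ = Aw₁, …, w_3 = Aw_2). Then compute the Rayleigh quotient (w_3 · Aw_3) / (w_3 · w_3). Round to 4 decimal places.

w1 = Av₀ = (3, -3)
w2 = Aw1 = (9, 3)
w3 = Aw2 = (27, -39)
Aw3 = (81, 75)
w3·Aw3 = 27·81 + (-39)·75 = -738; w3·w3 = 27·27 + (-39)·(-39) = 2250
λ ≈ -738/2250 = -0.3280

λ ≈ -0.3280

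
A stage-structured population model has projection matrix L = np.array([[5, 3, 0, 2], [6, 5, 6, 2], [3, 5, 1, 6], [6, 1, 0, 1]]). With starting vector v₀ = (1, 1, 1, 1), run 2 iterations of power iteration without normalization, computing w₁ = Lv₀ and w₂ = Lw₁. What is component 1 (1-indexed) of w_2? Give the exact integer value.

w1 = Lv₀ = (10, 19, 15, 8)
w2 = Lw1 = (123, 261, 188, 87)
The requested component of w2 is 123.

123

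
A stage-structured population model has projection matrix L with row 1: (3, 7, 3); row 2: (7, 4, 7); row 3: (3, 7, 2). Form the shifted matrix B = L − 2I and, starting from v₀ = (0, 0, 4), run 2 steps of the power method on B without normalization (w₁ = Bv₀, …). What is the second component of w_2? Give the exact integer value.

B = L − 2I has rows (1, 7, 3); (7, 2, 7); (3, 7, 0)
w1 = Bv₀ = (12, 28, 0)
w2 = Bw1 = (208, 140, 232)
Requested component of w2: 140

140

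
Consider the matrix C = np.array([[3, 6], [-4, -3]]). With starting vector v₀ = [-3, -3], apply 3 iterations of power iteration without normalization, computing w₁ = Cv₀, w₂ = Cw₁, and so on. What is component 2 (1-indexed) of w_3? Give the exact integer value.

-315

w1 = Cv₀ = (-27, 21)
w2 = Cw1 = (45, 45)
w3 = Cw2 = (405, -315)
The requested component of w3 is -315.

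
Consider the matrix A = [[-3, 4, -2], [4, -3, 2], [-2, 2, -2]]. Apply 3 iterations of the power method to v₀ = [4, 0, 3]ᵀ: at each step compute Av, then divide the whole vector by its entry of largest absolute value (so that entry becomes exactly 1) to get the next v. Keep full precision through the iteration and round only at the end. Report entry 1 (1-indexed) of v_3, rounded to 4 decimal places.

-0.9971

Av0 = (-18.00000, 22.00000, -14.00000); divide by 22.00000 → v1 = (-0.81818, 1.00000, -0.63636)
Av1 = (7.72727, -7.54545, 4.90909); divide by 7.72727 → v2 = (1.00000, -0.97647, 0.63529)
Av2 = (-8.17647, 8.20000, -5.22353); divide by 8.20000 → v3 = (-0.99713, 1.00000, -0.63702)
Requested entry of v3: -1390/1394 = -0.9971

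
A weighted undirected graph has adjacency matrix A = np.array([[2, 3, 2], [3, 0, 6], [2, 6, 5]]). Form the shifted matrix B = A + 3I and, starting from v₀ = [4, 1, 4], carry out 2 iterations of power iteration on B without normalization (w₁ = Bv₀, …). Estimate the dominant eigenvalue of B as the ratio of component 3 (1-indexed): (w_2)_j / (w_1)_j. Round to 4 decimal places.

B = A + 3I has rows (5, 3, 2); (3, 3, 6); (2, 6, 8)
w1 = Bv₀ = (5·4 + 3·1 + 2·4; 3·4 + 3·1 + 6·4; 2·4 + 6·1 + 8·4) = (31, 39, 46)
w2 = Bw1 = (5·31 + 3·39 + 2·46; 3·31 + 3·39 + 6·46; 2·31 + 6·39 + 8·46) = (364, 486, 664)
Ratio: 664/46 = 14.4348

μ ≈ 14.4348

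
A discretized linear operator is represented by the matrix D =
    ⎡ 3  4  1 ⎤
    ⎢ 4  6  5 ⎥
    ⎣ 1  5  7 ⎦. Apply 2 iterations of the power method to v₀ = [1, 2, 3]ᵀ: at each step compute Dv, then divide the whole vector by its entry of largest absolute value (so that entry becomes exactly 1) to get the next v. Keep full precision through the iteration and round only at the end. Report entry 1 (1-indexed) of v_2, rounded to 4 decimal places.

Dv0 = (14.00000, 31.00000, 32.00000); divide by 32.00000 → v1 = (0.43750, 0.96875, 1.00000)
Dv1 = (6.18750, 12.56250, 12.28125); divide by 12.56250 → v2 = (0.49254, 1.00000, 0.97761)
Requested entry of v2: 198/402 = 0.4925

0.4925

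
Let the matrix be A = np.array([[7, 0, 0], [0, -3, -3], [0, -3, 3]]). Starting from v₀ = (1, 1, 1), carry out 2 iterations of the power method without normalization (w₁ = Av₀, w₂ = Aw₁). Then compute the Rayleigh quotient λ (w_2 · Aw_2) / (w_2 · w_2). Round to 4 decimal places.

w1 = Av₀ = (7·1 + 0·1 + 0·1; 0·1 + (-3)·1 + (-3)·1; 0·1 + (-3)·1 + 3·1) = (7, -6, 0)
w2 = Aw1 = (7·7 + 0·(-6) + 0·0; 0·7 + (-3)·(-6) + (-3)·0; 0·7 + (-3)·(-6) + 3·0) = (49, 18, 18)
Aw2 = (343, -108, 0)
w2·Aw2 = 49·343 + 18·(-108) + 18·0 = 14863; w2·w2 = 49·49 + 18·18 + 18·18 = 3049
λ ≈ 14863/3049 = 4.8747

λ ≈ 4.8747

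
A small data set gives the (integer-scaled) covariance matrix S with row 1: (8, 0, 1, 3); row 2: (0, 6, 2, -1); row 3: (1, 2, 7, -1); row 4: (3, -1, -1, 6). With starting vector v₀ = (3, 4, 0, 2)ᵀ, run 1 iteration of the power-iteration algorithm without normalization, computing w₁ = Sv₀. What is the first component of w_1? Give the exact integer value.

30

w1 = Sv₀ = (30, 22, 9, 17)
The requested component of w1 is 30.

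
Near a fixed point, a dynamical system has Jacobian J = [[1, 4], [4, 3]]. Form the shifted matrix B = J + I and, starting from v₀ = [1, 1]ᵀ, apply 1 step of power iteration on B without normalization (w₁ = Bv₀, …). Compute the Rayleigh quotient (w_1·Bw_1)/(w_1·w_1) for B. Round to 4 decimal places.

B = J + I has rows (2, 4); (4, 4)
w1 = Bv₀ = (6, 8)
Bw1 = (44, 56)
w1·Bw1 = 712; w1·w1 = 100; μ ≈ 712/100 = 7.1200

μ ≈ 7.1200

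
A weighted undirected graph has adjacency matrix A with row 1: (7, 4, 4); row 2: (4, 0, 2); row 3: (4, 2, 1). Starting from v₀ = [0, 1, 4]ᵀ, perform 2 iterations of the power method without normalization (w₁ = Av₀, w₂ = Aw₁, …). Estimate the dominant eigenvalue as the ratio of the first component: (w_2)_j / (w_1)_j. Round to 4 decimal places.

w1 = Av₀ = (20, 8, 6)
w2 = Aw1 = (196, 92, 102)
Ratio at component: 196 / 20 = 9.8000

9.8000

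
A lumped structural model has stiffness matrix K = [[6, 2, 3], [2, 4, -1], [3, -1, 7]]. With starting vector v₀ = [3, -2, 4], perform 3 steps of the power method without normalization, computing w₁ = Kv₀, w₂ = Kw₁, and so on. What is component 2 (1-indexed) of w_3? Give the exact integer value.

w1 = Kv₀ = (6·3 + 2·(-2) + 3·4; 2·3 + 4·(-2) + (-1)·4; 3·3 + (-1)·(-2) + 7·4) = (26, -6, 39)
w2 = Kw1 = (6·26 + 2·(-6) + 3·39; 2·26 + 4·(-6) + (-1)·39; 3·26 + (-1)·(-6) + 7·39) = (261, -11, 357)
w3 = Kw2 = (2615, 121, 3293)
The requested component of w3 is 121.

121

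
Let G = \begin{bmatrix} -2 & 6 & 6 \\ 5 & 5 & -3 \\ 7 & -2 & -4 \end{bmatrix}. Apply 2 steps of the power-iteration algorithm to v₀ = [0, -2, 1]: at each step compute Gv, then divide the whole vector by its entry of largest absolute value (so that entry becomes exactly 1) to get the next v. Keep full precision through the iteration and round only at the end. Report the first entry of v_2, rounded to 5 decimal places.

0.69474

Gv0 = (-6.000000, -13.000000, 0.000000); divide by -13.000000 → v1 = (0.461538, 1.000000, 0.000000)
Gv1 = (5.076923, 7.307692, 1.230769); divide by 7.307692 → v2 = (0.694737, 1.000000, 0.168421)
Requested entry of v2: -66/-95 = 0.69474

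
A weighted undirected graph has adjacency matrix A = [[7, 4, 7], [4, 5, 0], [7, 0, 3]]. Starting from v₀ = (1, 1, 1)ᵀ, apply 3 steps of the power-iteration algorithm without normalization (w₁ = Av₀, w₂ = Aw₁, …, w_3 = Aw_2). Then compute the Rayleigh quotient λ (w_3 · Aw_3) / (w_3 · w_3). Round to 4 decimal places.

13.5289

w1 = Av₀ = (7·1 + 4·1 + 7·1; 4·1 + 5·1 + 0·1; 7·1 + 0·1 + 3·1) = (18, 9, 10)
w2 = Aw1 = (7·18 + 4·9 + 7·10; 4·18 + 5·9 + 0·10; 7·18 + 0·9 + 3·10) = (232, 117, 156)
w3 = Aw2 = (3184, 1513, 2092)
Aw3 = (42984, 20301, 28564)
w3·Aw3 = 3184·42984 + 1513·20301 + 2092·28564 = 227332357; w3·w3 = 3184·3184 + 1513·1513 + 2092·2092 = 16803489
λ ≈ 227332357/16803489 = 13.5289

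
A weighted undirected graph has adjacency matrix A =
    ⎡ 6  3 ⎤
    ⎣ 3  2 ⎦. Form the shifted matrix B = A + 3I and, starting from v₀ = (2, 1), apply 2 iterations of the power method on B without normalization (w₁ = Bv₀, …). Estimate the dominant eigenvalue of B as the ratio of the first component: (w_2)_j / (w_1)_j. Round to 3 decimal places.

B = A + 3I has rows (9, 3); (3, 5)
w1 = Bv₀ = (21, 11)
w2 = Bw1 = (222, 118)
Ratio: 222/21 = 10.571

10.571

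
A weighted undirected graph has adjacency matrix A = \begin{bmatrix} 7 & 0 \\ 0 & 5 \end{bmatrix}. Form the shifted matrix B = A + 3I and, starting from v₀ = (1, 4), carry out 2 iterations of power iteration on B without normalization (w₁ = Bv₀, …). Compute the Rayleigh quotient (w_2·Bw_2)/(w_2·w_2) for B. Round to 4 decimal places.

B = A + 3I has rows (10, 0); (0, 8)
w1 = Bv₀ = (10·1 + 0·4; 0·1 + 8·4) = (10, 32)
w2 = Bw1 = (10·10 + 0·32; 0·10 + 8·32) = (100, 256)
Bw2 = (1000, 2048)
w2·Bw2 = 624288; w2·w2 = 75536; μ ≈ 624288/75536 = 8.2648

8.2648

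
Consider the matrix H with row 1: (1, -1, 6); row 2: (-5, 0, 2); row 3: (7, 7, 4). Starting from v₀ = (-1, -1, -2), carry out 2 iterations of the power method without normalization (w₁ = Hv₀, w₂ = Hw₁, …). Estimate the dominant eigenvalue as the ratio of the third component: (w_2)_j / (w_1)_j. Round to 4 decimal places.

λ ≈ 7.5000

w1 = Hv₀ = (1·(-1) + (-1)·(-1) + 6·(-2); (-5)·(-1) + 0·(-1) + 2·(-2); 7·(-1) + 7·(-1) + 4·(-2)) = (-12, 1, -22)
w2 = Hw1 = (1·(-12) + (-1)·1 + 6·(-22); (-5)·(-12) + 0·1 + 2·(-22); 7·(-12) + 7·1 + 4·(-22)) = (-145, 16, -165)
Ratio at component: -165 / -22 = 7.5000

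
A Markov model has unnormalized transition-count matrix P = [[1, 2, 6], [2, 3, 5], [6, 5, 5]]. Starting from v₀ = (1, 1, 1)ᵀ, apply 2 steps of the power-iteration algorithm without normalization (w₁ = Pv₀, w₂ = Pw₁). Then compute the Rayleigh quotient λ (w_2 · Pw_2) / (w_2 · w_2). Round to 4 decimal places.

w1 = Pv₀ = (9, 10, 16)
w2 = Pw1 = (125, 128, 184)
Pw2 = (1485, 1554, 2310)
w2·Pw2 = 125·1485 + 128·1554 + 184·2310 = 809577; w2·w2 = 125·125 + 128·128 + 184·184 = 65865
λ ≈ 809577/65865 = 12.2915

12.2915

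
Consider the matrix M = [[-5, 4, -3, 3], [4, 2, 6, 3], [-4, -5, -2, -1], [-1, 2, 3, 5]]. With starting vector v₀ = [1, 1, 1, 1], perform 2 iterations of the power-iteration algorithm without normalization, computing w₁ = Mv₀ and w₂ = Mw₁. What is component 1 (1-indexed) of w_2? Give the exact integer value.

w1 = Mv₀ = (-1, 15, -12, 9)
w2 = Mw1 = (128, -19, -56, 40)
The requested component of w2 is 128.

128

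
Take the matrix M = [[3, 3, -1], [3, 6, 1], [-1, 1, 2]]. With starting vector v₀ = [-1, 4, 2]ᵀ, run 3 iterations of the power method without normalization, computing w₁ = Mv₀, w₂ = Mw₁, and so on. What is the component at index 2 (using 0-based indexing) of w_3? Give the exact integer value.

w1 = Mv₀ = (7, 23, 9)
w2 = Mw1 = (81, 168, 34)
w3 = Mw2 = (713, 1285, 155)
The requested component of w3 is 155.

155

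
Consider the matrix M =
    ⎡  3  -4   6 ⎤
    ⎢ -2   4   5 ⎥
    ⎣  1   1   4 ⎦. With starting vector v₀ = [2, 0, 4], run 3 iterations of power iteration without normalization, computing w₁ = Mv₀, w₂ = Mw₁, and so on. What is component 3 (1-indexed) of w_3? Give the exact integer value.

700

w1 = Mv₀ = (3·2 + (-4)·0 + 6·4; (-2)·2 + 4·0 + 5·4; 1·2 + 1·0 + 4·4) = (30, 16, 18)
w2 = Mw1 = (3·30 + (-4)·16 + 6·18; (-2)·30 + 4·16 + 5·18; 1·30 + 1·16 + 4·18) = (134, 94, 118)
w3 = Mw2 = (734, 698, 700)
The requested component of w3 is 700.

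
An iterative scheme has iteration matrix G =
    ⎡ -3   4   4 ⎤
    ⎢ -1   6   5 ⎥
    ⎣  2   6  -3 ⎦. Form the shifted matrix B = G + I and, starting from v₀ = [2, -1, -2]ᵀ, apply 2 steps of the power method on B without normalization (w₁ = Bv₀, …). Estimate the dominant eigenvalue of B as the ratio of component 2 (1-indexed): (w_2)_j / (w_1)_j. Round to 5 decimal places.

5.63158

B = G + I has rows (-2, 4, 4); (-1, 7, 5); (2, 6, -2)
w1 = Bv₀ = (-16, -19, 2)
w2 = Bw1 = (-36, -107, -150)
Ratio: -107/-19 = 5.63158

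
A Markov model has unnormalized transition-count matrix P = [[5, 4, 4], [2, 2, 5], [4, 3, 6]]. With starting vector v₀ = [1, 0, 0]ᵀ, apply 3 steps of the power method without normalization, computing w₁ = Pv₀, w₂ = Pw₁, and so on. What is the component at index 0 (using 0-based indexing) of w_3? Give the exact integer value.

w1 = Pv₀ = (5, 2, 4)
w2 = Pw1 = (49, 34, 50)
w3 = Pw2 = (581, 416, 598)
The requested component of w3 is 581.

581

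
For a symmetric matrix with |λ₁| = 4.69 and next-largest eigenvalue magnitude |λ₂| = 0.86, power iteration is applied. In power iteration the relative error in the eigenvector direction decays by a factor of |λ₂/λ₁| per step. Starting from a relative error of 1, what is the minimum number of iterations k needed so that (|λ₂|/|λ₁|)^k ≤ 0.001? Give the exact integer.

|λ₂/λ₁| = 0.86/4.69 = 0.18337
Need k ≥ ln(0.001) / ln(0.18337) = -6.9078 / -1.6963 ≈ 4.072
Smallest integer k satisfying the bound: 5

5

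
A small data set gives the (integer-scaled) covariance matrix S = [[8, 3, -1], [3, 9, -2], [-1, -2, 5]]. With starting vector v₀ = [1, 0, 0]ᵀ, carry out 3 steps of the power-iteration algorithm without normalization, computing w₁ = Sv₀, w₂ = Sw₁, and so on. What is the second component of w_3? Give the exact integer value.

w1 = Sv₀ = (8·1 + 3·0 + (-1)·0; 3·1 + 9·0 + (-2)·0; (-1)·1 + (-2)·0 + 5·0) = (8, 3, -1)
w2 = Sw1 = (8·8 + 3·3 + (-1)·(-1); 3·8 + 9·3 + (-2)·(-1); (-1)·8 + (-2)·3 + 5·(-1)) = (74, 53, -19)
w3 = Sw2 = (770, 737, -275)
The requested component of w3 is 737.

737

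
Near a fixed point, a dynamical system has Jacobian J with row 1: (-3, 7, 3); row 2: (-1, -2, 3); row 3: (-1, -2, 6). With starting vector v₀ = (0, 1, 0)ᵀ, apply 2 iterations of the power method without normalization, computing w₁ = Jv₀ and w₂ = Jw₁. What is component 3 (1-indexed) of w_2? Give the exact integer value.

-15

w1 = Jv₀ = ((-3)·0 + 7·1 + 3·0; (-1)·0 + (-2)·1 + 3·0; (-1)·0 + (-2)·1 + 6·0) = (7, -2, -2)
w2 = Jw1 = ((-3)·7 + 7·(-2) + 3·(-2); (-1)·7 + (-2)·(-2) + 3·(-2); (-1)·7 + (-2)·(-2) + 6·(-2)) = (-41, -9, -15)
The requested component of w2 is -15.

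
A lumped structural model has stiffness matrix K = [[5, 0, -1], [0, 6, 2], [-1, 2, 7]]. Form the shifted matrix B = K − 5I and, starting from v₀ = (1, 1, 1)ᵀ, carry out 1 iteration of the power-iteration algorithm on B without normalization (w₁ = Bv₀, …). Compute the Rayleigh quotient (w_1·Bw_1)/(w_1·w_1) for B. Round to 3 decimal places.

B = K − 5I has rows (0, 0, -1); (0, 1, 2); (-1, 2, 2)
w1 = Bv₀ = (-1, 3, 3)
Bw1 = (-3, 9, 13)
w1·Bw1 = 69; w1·w1 = 19; μ ≈ 69/19 = 3.632

μ ≈ 3.632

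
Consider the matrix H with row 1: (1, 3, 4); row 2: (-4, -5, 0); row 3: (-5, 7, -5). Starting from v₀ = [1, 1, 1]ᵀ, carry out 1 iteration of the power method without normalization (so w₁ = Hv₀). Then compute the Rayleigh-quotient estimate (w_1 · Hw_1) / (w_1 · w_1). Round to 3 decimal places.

w1 = Hv₀ = (1·1 + 3·1 + 4·1; (-4)·1 + (-5)·1 + 0·1; (-5)·1 + 7·1 + (-5)·1) = (8, -9, -3)
Hw1 = (-31, 13, -88)
w1·Hw1 = 8·(-31) + (-9)·13 + (-3)·(-88) = -101; w1·w1 = 8·8 + (-9)·(-9) + (-3)·(-3) = 154
λ ≈ -101/154 = -0.656

-0.656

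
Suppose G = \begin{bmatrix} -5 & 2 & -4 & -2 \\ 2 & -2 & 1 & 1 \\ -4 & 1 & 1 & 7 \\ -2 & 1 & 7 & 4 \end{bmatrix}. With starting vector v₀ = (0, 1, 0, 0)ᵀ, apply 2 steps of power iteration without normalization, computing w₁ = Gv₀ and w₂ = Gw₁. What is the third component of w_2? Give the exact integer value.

w1 = Gv₀ = ((-5)·0 + 2·1 + (-4)·0 + (-2)·0; 2·0 + (-2)·1 + 1·0 + 1·0; (-4)·0 + 1·1 + 1·0 + 7·0; (-2)·0 + 1·1 + 7·0 + 4·0) = (2, -2, 1, 1)
w2 = Gw1 = ((-5)·2 + 2·(-2) + (-4)·1 + (-2)·1; 2·2 + (-2)·(-2) + 1·1 + 1·1; (-4)·2 + 1·(-2) + 1·1 + 7·1; (-2)·2 + 1·(-2) + 7·1 + 4·1) = (-20, 10, -2, 5)
The requested component of w2 is -2.

-2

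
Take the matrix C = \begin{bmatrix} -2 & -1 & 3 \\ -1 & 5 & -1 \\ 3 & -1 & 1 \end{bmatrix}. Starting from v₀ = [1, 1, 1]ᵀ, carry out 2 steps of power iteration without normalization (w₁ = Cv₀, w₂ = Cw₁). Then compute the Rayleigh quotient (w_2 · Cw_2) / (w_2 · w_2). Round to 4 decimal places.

w1 = Cv₀ = (0, 3, 3)
w2 = Cw1 = (6, 12, 0)
Cw2 = (-24, 54, 6)
w2·Cw2 = 6·(-24) + 12·54 + 0·6 = 504; w2·w2 = 6·6 + 12·12 + 0·0 = 180
λ ≈ 504/180 = 2.8000

λ ≈ 2.8000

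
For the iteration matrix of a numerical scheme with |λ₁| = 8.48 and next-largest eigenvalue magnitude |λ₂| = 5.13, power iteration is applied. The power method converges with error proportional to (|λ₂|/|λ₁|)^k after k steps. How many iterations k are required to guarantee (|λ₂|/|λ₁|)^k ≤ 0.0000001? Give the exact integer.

33

|λ₂/λ₁| = 5.13/8.48 = 0.60495
Need k ≥ ln(0.0000001) / ln(0.60495) = -16.1181 / -0.5026 ≈ 32.069
Smallest integer k satisfying the bound: 33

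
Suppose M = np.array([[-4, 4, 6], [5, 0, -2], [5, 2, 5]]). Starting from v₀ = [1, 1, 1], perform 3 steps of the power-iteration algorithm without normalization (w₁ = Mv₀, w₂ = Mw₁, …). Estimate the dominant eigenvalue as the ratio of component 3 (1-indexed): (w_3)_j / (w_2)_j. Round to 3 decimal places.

λ ≈ 8.250

w1 = Mv₀ = (6, 3, 12)
w2 = Mw1 = (60, 6, 96)
w3 = Mw2 = (360, 108, 792)
Ratio at component: 792 / 96 = 8.250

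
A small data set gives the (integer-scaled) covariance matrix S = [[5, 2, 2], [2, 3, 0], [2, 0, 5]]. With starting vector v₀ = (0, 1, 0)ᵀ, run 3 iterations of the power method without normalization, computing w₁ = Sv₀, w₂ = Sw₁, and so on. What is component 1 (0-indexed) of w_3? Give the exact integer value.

71

w1 = Sv₀ = (5·0 + 2·1 + 2·0; 2·0 + 3·1 + 0·0; 2·0 + 0·1 + 5·0) = (2, 3, 0)
w2 = Sw1 = (5·2 + 2·3 + 2·0; 2·2 + 3·3 + 0·0; 2·2 + 0·3 + 5·0) = (16, 13, 4)
w3 = Sw2 = (114, 71, 52)
The requested component of w3 is 71.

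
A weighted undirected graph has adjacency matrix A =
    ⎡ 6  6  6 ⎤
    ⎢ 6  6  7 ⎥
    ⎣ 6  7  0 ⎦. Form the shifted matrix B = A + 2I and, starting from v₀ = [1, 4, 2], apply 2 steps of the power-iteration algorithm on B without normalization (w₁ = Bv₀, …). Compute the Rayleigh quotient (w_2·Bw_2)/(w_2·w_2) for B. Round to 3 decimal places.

18.983

B = A + 2I has rows (8, 6, 6); (6, 8, 7); (6, 7, 2)
w1 = Bv₀ = (44, 52, 38)
w2 = Bw1 = (892, 946, 704)
Bw2 = (17036, 17848, 13382)
w2·Bw2 = 41501248; w2·w2 = 2186196; μ ≈ 41501248/2186196 = 18.983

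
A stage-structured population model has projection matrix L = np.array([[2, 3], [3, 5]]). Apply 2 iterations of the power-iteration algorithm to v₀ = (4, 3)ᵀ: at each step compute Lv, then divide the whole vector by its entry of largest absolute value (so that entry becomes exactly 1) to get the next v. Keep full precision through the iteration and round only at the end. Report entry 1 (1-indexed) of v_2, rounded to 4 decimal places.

Lv0 = (17.00000, 27.00000); divide by 27.00000 → v1 = (0.62963, 1.00000)
Lv1 = (4.25926, 6.88889); divide by 6.88889 → v2 = (0.61828, 1.00000)
Requested entry of v2: 115/186 = 0.6183

0.6183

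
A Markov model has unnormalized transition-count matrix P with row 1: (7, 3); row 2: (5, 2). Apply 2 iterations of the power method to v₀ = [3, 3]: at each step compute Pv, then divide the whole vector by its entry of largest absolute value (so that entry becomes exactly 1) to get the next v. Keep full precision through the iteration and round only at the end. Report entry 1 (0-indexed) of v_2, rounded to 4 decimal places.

Pv0 = (30.00000, 21.00000); divide by 30.00000 → v1 = (1.00000, 0.70000)
Pv1 = (9.10000, 6.40000); divide by 9.10000 → v2 = (1.00000, 0.70330)
Requested entry of v2: 192/273 = 0.7033

0.7033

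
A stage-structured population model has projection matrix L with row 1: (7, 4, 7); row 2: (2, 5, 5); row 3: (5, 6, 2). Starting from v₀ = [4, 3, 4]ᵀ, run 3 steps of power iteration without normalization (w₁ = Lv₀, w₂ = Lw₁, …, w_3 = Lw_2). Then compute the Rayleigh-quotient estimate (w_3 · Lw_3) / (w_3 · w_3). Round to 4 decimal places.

w1 = Lv₀ = (7·4 + 4·3 + 7·4; 2·4 + 5·3 + 5·4; 5·4 + 6·3 + 2·4) = (68, 43, 46)
w2 = Lw1 = (7·68 + 4·43 + 7·46; 2·68 + 5·43 + 5·46; 5·68 + 6·43 + 2·46) = (970, 581, 690)
w3 = Lw2 = (13944, 8295, 9716)
Lw3 = (198800, 117943, 138922)
w3·Lw3 = 13944·198800 + 8295·117943 + 9716·138922 = 5100170537; w3·w3 = 13944·13944 + 8295·8295 + 9716·9716 = 357642817
λ ≈ 5100170537/357642817 = 14.2605

14.2605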